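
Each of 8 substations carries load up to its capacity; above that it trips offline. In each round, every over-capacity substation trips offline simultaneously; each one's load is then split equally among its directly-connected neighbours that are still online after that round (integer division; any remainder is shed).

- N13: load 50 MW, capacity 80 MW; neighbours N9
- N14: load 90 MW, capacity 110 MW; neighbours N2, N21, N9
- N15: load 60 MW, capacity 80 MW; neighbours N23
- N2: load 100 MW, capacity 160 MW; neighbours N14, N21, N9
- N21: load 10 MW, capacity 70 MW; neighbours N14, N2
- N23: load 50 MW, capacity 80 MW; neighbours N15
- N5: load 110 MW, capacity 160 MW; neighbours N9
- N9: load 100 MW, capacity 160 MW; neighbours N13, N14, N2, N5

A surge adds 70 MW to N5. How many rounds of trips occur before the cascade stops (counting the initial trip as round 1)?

4

Round 1 — N5 at 180 > 160. N5 trips offline.
  N5 sheds 180 MW to N9: 180 each.
    N9: 100+180 = 280 > 160
Round 2 — N9 trips offline.
  N9 sheds 280 MW to N13, N14, N2: 93 each (1 lost).
    N13: 50+93 = 143 > 80
    N14: 90+93 = 183 > 110
    N2: 100+93 = 193 > 160
Round 3 — N13, N14, N2 trip offline.
  N13 sheds 143 MW: no online neighbours, lost.
  N14 sheds 183 MW to N21: 183 each.
    N21: 10+183 = 193 > 70
  N2 sheds 193 MW to N21: 193 each.
    N21: 193+193 = 386 > 70
Round 4 — N21 trips offline.
  N21 sheds 386 MW: no online neighbours, lost.
No further trips.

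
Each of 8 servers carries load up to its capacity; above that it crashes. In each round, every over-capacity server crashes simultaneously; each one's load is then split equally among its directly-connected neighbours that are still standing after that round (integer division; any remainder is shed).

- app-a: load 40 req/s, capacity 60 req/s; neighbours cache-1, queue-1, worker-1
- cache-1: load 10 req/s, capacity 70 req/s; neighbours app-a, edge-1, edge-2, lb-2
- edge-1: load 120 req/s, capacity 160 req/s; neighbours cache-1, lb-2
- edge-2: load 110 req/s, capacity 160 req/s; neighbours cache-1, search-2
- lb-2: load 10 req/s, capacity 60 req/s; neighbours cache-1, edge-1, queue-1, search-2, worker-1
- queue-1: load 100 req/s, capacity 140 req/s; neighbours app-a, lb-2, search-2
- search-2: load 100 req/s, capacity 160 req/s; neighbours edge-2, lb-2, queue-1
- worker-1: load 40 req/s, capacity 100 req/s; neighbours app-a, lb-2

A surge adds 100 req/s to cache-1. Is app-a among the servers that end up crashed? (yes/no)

Round 1 — cache-1 at 110 > 70. cache-1 crashes.
  cache-1 sheds 110 req/s to app-a, edge-1, edge-2, lb-2: 27 each (2 lost).
    app-a: 40+27 = 67 > 60
    edge-1: 120+27 = 147 ≤ 160
    edge-2: 110+27 = 137 ≤ 160
    lb-2: 10+27 = 37 ≤ 60
Round 2 — app-a crashes.
  app-a sheds 67 req/s to queue-1, worker-1: 33 each (1 lost).
    queue-1: 100+33 = 133 ≤ 140
    worker-1: 40+33 = 73 ≤ 100
No further crashes.

yes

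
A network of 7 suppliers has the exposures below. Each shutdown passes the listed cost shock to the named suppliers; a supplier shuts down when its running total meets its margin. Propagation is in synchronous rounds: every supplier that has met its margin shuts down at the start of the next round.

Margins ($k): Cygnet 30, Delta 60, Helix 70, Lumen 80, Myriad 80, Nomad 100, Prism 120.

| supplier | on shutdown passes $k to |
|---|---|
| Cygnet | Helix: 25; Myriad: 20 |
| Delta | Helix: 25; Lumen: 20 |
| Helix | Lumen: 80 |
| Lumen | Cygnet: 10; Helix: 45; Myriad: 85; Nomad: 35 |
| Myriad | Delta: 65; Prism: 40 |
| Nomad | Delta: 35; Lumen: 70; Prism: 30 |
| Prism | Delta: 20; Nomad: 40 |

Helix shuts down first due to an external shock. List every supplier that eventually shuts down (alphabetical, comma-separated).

Delta, Helix, Lumen, Myriad

Round 1 — Helix shuts down (initial).
  Lumen: +80 → 80 ≥ 80
Round 2 — Lumen shuts down.
  Cygnet: +10 → 10 < 30
  Myriad: +85 → 85 ≥ 80
  Nomad: +35 → 35 < 100
Round 3 — Myriad shuts down.
  Delta: +65 → 65 ≥ 60
  Prism: +40 → 40 < 120
Round 4 — Delta shuts down.
No further shutdowns.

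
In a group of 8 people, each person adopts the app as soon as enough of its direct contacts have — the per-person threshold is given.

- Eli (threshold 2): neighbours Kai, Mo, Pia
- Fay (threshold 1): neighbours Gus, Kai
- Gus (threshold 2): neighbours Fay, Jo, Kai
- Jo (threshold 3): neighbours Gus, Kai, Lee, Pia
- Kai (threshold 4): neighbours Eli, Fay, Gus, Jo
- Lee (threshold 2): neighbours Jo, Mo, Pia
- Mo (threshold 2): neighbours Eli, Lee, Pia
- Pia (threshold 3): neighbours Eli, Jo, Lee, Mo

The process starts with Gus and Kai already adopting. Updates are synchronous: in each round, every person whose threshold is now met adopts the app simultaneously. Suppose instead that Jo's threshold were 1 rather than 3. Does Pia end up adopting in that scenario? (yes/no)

With Jo's threshold at 1:
Round 1 — Gus, Kai adopt the app (initial).
Round 2 — checking thresholds:
  Eli: 1 of 3 neighbours < 2, below threshold.
  Fay: 2 of 2 neighbours ≥ 1, adopts the app.
  Jo: 2 of 4 neighbours ≥ 1, adopts the app.
Round 3 — no new adoptions; cascade stops.

no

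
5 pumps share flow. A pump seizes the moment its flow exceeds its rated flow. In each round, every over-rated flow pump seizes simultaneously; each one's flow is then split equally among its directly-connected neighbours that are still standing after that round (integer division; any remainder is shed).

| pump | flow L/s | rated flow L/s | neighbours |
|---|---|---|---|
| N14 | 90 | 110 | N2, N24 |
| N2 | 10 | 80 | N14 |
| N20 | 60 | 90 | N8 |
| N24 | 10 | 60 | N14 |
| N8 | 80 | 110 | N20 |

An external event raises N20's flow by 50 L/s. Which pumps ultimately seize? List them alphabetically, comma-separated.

N20, N8

Round 1 — N20 at 110 > 90. N20 seizes.
  N20 sheds 110 L/s to N8: 110 each.
    N8: 80+110 = 190 > 110
Round 2 — N8 seizes.
  N8 sheds 190 L/s: no online neighbours, lost.
No further seizures.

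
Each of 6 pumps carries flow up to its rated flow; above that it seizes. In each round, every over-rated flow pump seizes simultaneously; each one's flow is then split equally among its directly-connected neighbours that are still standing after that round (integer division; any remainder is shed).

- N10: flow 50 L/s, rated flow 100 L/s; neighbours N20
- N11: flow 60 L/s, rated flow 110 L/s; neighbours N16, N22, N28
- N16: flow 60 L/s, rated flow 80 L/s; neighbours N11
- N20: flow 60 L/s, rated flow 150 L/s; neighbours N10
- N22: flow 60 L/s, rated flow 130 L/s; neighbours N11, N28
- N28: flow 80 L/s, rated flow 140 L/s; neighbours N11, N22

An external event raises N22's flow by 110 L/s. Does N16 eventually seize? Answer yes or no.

yes

Round 1 — N22 at 170 > 130. N22 seizes.
  N22 sheds 170 L/s to N11, N28: 85 each.
    N11: 60+85 = 145 > 110
    N28: 80+85 = 165 > 140
Round 2 — N11, N28 seize.
  N11 sheds 145 L/s to N16: 145 each.
    N16: 60+145 = 205 > 80
  N28 sheds 165 L/s: no online neighbours, lost.
Round 3 — N16 seizes.
  N16 sheds 205 L/s: no online neighbours, lost.
No further seizures.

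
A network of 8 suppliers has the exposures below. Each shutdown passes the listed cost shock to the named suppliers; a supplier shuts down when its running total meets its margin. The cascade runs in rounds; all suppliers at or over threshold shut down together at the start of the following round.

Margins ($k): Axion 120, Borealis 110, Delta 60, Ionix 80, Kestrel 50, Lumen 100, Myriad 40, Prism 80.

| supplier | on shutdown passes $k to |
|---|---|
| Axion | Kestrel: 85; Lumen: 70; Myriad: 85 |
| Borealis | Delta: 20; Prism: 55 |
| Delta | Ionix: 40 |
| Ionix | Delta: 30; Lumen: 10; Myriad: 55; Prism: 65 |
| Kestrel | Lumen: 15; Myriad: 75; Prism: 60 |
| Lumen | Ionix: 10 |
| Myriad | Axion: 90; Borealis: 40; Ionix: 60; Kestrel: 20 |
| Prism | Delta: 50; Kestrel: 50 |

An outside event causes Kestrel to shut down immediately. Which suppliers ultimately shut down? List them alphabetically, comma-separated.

Kestrel, Myriad

Round 1 — Kestrel shuts down (initial).
  Lumen: +15 → 15 < 100
  Myriad: +75 → 75 ≥ 40
  Prism: +60 → 60 < 80
Round 2 — Myriad shuts down.
  Axion: +90 → 90 < 120
  Borealis: +40 → 40 < 110
  Ionix: +60 → 60 < 80
No further shutdowns.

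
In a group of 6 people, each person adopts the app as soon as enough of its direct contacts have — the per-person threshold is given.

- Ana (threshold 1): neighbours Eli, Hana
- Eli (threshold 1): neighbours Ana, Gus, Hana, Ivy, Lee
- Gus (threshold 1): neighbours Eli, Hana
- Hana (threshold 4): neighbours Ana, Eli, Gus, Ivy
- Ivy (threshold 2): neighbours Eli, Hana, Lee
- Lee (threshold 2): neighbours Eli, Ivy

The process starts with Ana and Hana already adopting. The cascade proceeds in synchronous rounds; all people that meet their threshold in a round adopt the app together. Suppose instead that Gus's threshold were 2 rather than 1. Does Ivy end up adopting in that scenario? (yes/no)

yes

With Gus's threshold at 2:
Round 1 — Ana, Hana adopt the app (initial).
Round 2 — checking thresholds:
  Eli: 2 of 5 neighbours ≥ 1, adopts the app.
  Gus: 1 of 2 neighbours < 2, holds.
  Ivy: 1 of 3 neighbours < 2, holds.
Round 3 — checking thresholds:
  Gus: 2 of 2 neighbours ≥ 2, adopts the app.
  Ivy: 2 of 3 neighbours ≥ 2, adopts the app.
  Lee: 1 of 2 neighbours < 2, holds.
Round 4 — checking thresholds:
  Lee: 2 of 2 neighbours ≥ 2, adopts the app.
Round 5 — no new adoptions; cascade stops.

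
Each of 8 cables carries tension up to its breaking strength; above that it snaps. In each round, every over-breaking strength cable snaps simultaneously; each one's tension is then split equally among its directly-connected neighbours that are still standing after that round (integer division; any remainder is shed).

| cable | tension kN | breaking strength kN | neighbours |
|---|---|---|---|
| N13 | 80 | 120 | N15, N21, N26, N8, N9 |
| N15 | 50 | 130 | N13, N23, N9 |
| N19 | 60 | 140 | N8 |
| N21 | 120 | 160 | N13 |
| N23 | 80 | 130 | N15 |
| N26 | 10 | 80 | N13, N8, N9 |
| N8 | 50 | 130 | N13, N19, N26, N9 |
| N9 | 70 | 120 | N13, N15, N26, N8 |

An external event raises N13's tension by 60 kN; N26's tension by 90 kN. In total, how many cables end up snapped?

7

Round 1 — N13 at 140 > 120; N26 at 100 > 80. N13, N26 snap.
  N13 sheds 140 kN to N15, N21, N8, N9: 35 each.
    N15: 50+35 = 85 ≤ 130
    N21: 120+35 = 155 ≤ 160
    N8: 50+35 = 85 ≤ 130
    N9: 70+35 = 105 ≤ 120
  N26 sheds 100 kN to N8, N9: 50 each.
    N8: 85+50 = 135 > 130
    N9: 105+50 = 155 > 120
Round 2 — N8, N9 snap.
  N8 sheds 135 kN to N19: 135 each.
    N19: 60+135 = 195 > 140
  N9 sheds 155 kN to N15: 155 each.
    N15: 85+155 = 240 > 130
Round 3 — N15, N19 snap.
  N15 sheds 240 kN to N23: 240 each.
    N23: 80+240 = 320 > 130
  N19 sheds 195 kN: no online neighbours, lost.
Round 4 — N23 snaps.
  N23 sheds 320 kN: no online neighbours, lost.
No further breaks.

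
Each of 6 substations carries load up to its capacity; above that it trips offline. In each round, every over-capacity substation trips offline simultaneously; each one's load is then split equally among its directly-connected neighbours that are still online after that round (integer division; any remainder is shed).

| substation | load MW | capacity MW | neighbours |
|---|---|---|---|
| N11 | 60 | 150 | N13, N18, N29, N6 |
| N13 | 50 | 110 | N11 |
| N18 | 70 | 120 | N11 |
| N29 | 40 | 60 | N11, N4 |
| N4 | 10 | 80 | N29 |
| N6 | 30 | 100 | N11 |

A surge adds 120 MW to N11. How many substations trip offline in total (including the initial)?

Round 1 — N11 at 180 > 150. N11 trips offline.
  N11 sheds 180 MW to N13, N18, N29, N6: 45 each.
    N13: 50+45 = 95 ≤ 110
    N18: 70+45 = 115 ≤ 120
    N29: 40+45 = 85 > 60
    N6: 30+45 = 75 ≤ 100
Round 2 — N29 trips offline.
  N29 sheds 85 MW to N4: 85 each.
    N4: 10+85 = 95 > 80
Round 3 — N4 trips offline.
  N4 sheds 95 MW: no online neighbours, lost.
No further trips.

3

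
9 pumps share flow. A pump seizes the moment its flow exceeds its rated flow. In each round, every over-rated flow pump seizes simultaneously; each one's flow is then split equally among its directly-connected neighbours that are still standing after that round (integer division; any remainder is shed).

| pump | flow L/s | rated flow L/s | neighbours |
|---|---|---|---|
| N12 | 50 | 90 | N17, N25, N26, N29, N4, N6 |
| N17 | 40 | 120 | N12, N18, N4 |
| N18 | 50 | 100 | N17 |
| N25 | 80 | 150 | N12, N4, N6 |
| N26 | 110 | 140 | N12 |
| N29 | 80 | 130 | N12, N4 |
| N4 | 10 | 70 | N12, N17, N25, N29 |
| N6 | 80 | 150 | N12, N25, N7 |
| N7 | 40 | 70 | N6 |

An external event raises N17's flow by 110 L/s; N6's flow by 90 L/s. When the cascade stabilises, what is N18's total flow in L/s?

Round 1 — N17 at 150 > 120; N6 at 170 > 150. N17, N6 seize.
  N17 sheds 150 L/s to N12, N18, N4: 50 each.
    N12: 50+50 = 100 > 90
    N18: 50+50 = 100 ≤ 100
    N4: 10+50 = 60 ≤ 70
  N6 sheds 170 L/s to N12, N25, N7: 56 each (2 lost).
    N12: 100+56 = 156 > 90
    N25: 80+56 = 136 ≤ 150
    N7: 40+56 = 96 > 70
Round 2 — N12, N7 seize.
  N12 sheds 156 L/s to N25, N26, N29, N4: 39 each.
    N25: 136+39 = 175 > 150
    N26: 110+39 = 149 > 140
    N29: 80+39 = 119 ≤ 130
    N4: 60+39 = 99 > 70
  N7 sheds 96 L/s: no online neighbours, lost.
Round 3 — N25, N26, N4 seize.
  N25 sheds 175 L/s: no online neighbours, lost.
  N26 sheds 149 L/s: no online neighbours, lost.
  N4 sheds 99 L/s to N29: 99 each.
    N29: 119+99 = 218 > 130
Round 4 — N29 seizes.
  N29 sheds 218 L/s: no online neighbours, lost.
No further seizures.

100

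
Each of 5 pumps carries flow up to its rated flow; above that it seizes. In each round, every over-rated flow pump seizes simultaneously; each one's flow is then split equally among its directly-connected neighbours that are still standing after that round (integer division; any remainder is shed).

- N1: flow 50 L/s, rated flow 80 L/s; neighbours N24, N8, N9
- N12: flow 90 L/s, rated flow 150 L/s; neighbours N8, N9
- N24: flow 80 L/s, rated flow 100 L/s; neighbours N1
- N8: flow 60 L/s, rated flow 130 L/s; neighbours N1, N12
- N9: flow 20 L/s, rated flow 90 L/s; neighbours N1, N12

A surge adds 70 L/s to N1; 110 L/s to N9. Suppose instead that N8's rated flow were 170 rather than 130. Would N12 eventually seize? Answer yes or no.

yes

With N8's rated flow at 170:
Round 1 — N1 at 120 > 80; N9 at 130 > 90. N1, N9 seize.
  N1 sheds 120 L/s to N24, N8: 60 each.
    N24: 80+60 = 140 > 100
    N8: 60+60 = 120 ≤ 170
  N9 sheds 130 L/s to N12: 130 each.
    N12: 90+130 = 220 > 150
Round 2 — N12, N24 seize.
  N12 sheds 220 L/s to N8: 220 each.
    N8: 120+220 = 340 > 170
  N24 sheds 140 L/s: no online neighbours, lost.
Round 3 — N8 seizes.
  N8 sheds 340 L/s: no online neighbours, lost.
No further seizures.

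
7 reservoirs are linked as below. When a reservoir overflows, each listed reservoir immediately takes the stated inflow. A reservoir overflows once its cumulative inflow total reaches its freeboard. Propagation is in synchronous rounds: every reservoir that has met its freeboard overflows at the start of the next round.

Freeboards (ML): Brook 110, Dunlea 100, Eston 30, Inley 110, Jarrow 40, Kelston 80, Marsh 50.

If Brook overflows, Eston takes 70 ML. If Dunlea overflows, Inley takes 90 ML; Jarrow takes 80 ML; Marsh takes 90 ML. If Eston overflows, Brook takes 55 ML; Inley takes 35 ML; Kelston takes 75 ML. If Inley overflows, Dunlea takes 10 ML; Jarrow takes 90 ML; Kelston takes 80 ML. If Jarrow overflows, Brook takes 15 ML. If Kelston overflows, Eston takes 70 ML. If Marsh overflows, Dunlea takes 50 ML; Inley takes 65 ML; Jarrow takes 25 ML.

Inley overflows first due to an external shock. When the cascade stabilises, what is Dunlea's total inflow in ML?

10

Round 1 — Inley overflows (initial).
  Dunlea: +10 → 10 < 100
  Jarrow: +90 → 90 ≥ 40
  Kelston: +80 → 80 ≥ 80
Round 2 — Jarrow, Kelston overflow.
  Brook: +15 → 15 < 110
  Eston: +70 → 70 ≥ 30
Round 3 — Eston overflows.
  Brook: +55 → 70 < 110
No further overflows.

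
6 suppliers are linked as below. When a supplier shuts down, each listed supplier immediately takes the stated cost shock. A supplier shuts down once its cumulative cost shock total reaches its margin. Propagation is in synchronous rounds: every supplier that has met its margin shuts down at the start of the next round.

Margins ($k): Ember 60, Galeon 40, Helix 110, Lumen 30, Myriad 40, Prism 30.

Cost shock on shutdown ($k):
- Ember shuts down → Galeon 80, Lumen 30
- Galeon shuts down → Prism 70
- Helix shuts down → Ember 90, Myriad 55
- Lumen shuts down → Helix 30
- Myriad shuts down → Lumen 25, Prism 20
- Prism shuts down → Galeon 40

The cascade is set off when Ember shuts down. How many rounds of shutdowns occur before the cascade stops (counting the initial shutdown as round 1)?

Round 1 — Ember shuts down (initial).
  Galeon: +80 → 80 ≥ 40
  Lumen: +30 → 30 ≥ 30
Round 2 — Galeon, Lumen shut down.
  Helix: +30 → 30 < 110
  Prism: +70 → 70 ≥ 30
Round 3 — Prism shuts down.
No further shutdowns.

3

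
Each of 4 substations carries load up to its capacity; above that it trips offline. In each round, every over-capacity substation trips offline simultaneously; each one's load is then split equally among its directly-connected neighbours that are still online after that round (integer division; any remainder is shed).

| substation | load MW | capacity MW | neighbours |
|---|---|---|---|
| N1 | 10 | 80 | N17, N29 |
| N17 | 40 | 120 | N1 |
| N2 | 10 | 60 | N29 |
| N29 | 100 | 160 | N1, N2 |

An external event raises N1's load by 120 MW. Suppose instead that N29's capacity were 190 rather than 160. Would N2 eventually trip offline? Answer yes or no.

no

With N29's capacity at 190:
Round 1 — N1 at 130 > 80. N1 trips offline.
  N1 sheds 130 MW to N17, N29: 65 each.
    N17: 40+65 = 105 ≤ 120
    N29: 100+65 = 165 ≤ 190
No further trips.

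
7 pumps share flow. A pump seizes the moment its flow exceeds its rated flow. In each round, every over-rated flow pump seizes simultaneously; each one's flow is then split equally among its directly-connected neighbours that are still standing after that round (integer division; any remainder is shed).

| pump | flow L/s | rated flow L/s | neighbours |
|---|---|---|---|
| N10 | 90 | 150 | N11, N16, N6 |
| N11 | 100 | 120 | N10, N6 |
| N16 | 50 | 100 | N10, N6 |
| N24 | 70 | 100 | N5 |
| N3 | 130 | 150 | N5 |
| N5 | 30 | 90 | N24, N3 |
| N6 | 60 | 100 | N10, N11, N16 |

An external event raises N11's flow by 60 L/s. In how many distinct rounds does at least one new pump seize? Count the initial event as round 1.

Round 1 — N11 at 160 > 120. N11 seizes.
  N11 sheds 160 L/s to N10, N6: 80 each.
    N10: 90+80 = 170 > 150
    N6: 60+80 = 140 > 100
Round 2 — N10, N6 seize.
  N10 sheds 170 L/s to N16: 170 each.
    N16: 50+170 = 220 > 100
  N6 sheds 140 L/s to N16: 140 each.
    N16: 220+140 = 360 > 100
Round 3 — N16 seizes.
  N16 sheds 360 L/s: no online neighbours, lost.
No further seizures.

3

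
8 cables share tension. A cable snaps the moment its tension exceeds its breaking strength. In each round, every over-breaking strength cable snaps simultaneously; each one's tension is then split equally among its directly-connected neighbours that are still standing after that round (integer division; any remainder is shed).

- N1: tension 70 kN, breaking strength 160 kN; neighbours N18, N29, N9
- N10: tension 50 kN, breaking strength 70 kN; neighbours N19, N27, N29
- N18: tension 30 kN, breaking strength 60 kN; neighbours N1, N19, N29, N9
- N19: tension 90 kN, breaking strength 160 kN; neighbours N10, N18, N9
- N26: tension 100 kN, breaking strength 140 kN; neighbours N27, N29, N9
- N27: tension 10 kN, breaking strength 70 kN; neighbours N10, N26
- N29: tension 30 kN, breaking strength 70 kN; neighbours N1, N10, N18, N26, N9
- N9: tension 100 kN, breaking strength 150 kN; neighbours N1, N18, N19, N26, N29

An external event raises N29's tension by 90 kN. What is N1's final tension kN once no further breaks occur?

Round 1 — N29 at 120 > 70. N29 snaps.
  N29 sheds 120 kN to N1, N10, N18, N26, N9: 24 each.
    N1: 70+24 = 94 ≤ 160
    N10: 50+24 = 74 > 70
    N18: 30+24 = 54 ≤ 60
    N26: 100+24 = 124 ≤ 140
    N9: 100+24 = 124 ≤ 150
Round 2 — N10 snaps.
  N10 sheds 74 kN to N19, N27: 37 each.
    N19: 90+37 = 127 ≤ 160
    N27: 10+37 = 47 ≤ 70
No further breaks.

94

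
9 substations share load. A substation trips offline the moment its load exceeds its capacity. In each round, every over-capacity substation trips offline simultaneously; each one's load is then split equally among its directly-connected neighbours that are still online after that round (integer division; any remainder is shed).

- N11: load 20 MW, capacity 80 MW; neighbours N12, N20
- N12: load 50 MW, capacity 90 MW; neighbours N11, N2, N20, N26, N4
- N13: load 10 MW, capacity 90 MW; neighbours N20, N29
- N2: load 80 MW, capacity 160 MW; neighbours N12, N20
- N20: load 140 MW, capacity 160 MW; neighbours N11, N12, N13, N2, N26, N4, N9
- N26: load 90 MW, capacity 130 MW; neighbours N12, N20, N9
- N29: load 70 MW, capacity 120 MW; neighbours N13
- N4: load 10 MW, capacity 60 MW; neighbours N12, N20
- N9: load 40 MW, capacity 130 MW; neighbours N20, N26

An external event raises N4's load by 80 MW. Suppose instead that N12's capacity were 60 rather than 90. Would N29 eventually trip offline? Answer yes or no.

no

With N12's capacity at 60:
Round 1 — N4 at 90 > 60. N4 trips offline.
  N4 sheds 90 MW to N12, N20: 45 each.
    N12: 50+45 = 95 > 60
    N20: 140+45 = 185 > 160
Round 2 — N12, N20 trip offline.
  N12 sheds 95 MW to N11, N2, N26: 31 each (2 lost).
    N11: 20+31 = 51 ≤ 80
    N2: 80+31 = 111 ≤ 160
    N26: 90+31 = 121 ≤ 130
  N20 sheds 185 MW to N11, N13, N2, N26, N9: 37 each.
    N11: 51+37 = 88 > 80
    N13: 10+37 = 47 ≤ 90
    N2: 111+37 = 148 ≤ 160
    N26: 121+37 = 158 > 130
    N9: 40+37 = 77 ≤ 130
Round 3 — N11, N26 trip offline.
  N11 sheds 88 MW: no online neighbours, lost.
  N26 sheds 158 MW to N9: 158 each.
    N9: 77+158 = 235 > 130
Round 4 — N9 trips offline.
  N9 sheds 235 MW: no online neighbours, lost.
No further trips.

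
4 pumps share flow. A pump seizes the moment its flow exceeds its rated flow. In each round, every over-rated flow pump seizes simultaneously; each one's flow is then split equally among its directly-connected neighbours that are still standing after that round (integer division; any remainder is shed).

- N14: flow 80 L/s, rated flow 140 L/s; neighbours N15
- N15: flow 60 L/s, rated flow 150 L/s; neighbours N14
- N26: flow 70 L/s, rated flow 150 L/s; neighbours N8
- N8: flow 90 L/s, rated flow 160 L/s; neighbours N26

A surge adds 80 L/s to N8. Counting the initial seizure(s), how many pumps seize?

2

Round 1 — N8 at 170 > 160. N8 seizes.
  N8 sheds 170 L/s to N26: 170 each.
    N26: 70+170 = 240 > 150
Round 2 — N26 seizes.
  N26 sheds 240 L/s: no online neighbours, lost.
No further seizures.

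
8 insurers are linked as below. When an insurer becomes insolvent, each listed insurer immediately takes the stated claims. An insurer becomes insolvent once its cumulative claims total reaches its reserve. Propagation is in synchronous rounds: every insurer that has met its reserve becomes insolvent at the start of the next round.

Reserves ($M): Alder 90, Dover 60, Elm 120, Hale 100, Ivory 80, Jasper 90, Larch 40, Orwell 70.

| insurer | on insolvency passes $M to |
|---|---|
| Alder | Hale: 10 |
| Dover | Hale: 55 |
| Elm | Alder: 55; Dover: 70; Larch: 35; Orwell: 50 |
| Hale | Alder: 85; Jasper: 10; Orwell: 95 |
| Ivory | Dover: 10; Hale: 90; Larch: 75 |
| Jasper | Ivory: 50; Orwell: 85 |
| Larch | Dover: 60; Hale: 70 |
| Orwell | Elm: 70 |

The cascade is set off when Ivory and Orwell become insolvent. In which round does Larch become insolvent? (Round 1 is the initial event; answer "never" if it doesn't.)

2

Round 1 — Ivory, Orwell become insolvent (initial).
  Dover: +10 → 10 < 60
  Elm: +70 → 70 < 120
  Hale: +90 → 90 < 100
  Larch: +75 → 75 ≥ 40
Round 2 — Larch becomes insolvent.
  Dover: +60 → 70 ≥ 60
  Hale: +70 → 160 ≥ 100
Round 3 — Dover, Hale become insolvent.
  Alder: +85 → 85 < 90
  Jasper: +10 → 10 < 90
No further insolvencies.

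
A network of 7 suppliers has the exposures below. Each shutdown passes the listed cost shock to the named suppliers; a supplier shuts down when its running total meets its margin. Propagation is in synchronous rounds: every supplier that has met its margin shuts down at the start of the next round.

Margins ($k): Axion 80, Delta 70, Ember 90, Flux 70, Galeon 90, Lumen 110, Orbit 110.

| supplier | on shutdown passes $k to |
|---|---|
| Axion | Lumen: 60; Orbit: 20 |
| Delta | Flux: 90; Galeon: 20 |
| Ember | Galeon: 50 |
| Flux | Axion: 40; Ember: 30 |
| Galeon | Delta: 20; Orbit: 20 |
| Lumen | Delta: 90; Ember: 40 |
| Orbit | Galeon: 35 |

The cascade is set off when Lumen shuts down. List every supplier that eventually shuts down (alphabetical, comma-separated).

Delta, Flux, Lumen

Round 1 — Lumen shuts down (initial).
  Delta: +90 → 90 ≥ 70
  Ember: +40 → 40 < 90
Round 2 — Delta shuts down.
  Flux: +90 → 90 ≥ 70
  Galeon: +20 → 20 < 90
Round 3 — Flux shuts down.
  Axion: +40 → 40 < 80
  Ember: +30 → 70 < 90
No further shutdowns.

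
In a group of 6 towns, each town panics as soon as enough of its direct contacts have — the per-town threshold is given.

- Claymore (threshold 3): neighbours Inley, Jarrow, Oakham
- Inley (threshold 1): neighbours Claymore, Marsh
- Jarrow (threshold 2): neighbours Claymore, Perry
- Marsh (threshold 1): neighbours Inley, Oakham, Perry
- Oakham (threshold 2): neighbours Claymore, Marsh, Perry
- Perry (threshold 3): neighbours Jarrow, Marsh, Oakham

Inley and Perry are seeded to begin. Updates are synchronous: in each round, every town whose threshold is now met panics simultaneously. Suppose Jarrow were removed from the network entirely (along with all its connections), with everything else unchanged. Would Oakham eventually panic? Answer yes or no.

yes

With Jarrow removed:
Round 1 — Inley, Perry panic (initial).
Round 2 — checking thresholds:
  Claymore: 1 of 2 neighbours < 3, holds.
  Marsh: 2 of 3 neighbours ≥ 1, panics.
  Oakham: 1 of 3 neighbours < 2, holds.
Round 3 — checking thresholds:
  Claymore: 1 of 2 neighbours < 3, holds.
  Oakham: 2 of 3 neighbours ≥ 2, panics.
Round 4 — no new panics; cascade stops.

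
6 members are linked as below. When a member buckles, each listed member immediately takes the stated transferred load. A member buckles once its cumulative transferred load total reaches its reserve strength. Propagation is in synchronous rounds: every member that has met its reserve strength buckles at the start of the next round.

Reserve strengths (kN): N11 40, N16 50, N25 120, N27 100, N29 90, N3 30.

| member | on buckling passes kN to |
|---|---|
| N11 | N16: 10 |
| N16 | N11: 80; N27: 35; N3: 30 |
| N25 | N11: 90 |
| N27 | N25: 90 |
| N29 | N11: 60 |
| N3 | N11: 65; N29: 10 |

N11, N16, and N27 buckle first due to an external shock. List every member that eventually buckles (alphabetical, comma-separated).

N11, N16, N27, N3

Round 1 — N11, N16, N27 buckle (initial).
  N25: +90 → 90 < 120
  N3: +30 → 30 ≥ 30
Round 2 — N3 buckles.
  N29: +10 → 10 < 90
No further bucklings.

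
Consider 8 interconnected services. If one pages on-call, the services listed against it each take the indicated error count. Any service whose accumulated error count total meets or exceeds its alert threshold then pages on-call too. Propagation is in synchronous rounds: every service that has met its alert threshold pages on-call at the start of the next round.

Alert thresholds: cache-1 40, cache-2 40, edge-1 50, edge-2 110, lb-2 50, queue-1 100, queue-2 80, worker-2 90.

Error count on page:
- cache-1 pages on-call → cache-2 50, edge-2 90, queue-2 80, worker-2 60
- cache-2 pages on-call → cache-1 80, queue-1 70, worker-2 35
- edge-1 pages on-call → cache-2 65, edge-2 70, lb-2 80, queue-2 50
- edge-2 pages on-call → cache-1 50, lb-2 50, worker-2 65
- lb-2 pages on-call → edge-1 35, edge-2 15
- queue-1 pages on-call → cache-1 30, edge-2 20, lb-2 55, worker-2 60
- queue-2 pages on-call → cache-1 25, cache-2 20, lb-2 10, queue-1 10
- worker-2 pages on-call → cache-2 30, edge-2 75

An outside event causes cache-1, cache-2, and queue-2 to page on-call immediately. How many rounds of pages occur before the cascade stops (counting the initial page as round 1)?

Round 1 — cache-1, cache-2, queue-2 page on-call (initial).
  edge-2: +90 → 90 < 110
  lb-2: +10 → 10 < 50
  queue-1: +70+10 → 80 < 100
  worker-2: +60+35 → 95 ≥ 90
Round 2 — worker-2 pages on-call.
  edge-2: +75 → 165 ≥ 110
Round 3 — edge-2 pages on-call.
  lb-2: +50 → 60 ≥ 50
Round 4 — lb-2 pages on-call.
  edge-1: +35 → 35 < 50
No further pages.

4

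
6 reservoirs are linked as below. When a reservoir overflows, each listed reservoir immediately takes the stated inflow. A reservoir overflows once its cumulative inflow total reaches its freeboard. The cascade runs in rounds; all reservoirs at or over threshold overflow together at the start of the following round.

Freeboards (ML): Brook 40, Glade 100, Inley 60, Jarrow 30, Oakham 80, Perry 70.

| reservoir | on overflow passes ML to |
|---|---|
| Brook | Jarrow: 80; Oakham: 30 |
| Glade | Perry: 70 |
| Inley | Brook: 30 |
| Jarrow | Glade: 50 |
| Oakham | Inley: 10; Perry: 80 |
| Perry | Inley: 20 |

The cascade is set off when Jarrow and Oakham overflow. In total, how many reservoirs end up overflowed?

3

Round 1 — Jarrow, Oakham overflow (initial).
  Glade: +50 → 50 < 100
  Inley: +10 → 10 < 60
  Perry: +80 → 80 ≥ 70
Round 2 — Perry overflows.
  Inley: +20 → 30 < 60
No further overflows.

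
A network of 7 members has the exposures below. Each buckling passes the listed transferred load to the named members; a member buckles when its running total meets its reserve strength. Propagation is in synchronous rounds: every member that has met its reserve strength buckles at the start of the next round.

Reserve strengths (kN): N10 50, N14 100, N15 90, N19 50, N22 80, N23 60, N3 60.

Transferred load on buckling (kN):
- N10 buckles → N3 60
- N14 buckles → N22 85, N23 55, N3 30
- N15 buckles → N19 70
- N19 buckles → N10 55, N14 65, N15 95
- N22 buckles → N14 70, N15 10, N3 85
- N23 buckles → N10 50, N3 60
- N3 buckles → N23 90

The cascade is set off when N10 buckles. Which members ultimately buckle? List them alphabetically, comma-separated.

N10, N23, N3

Round 1 — N10 buckles (initial).
  N3: +60 → 60 ≥ 60
Round 2 — N3 buckles.
  N23: +90 → 90 ≥ 60
Round 3 — N23 buckles.
No further bucklings.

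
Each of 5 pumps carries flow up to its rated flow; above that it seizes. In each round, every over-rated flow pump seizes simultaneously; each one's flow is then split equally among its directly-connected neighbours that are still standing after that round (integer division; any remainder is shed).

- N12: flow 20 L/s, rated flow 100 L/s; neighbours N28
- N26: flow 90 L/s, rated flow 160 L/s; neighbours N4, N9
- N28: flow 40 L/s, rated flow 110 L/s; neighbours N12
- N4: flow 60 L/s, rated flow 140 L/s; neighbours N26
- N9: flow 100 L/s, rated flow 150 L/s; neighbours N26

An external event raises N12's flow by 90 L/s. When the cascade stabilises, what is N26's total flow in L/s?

Round 1 — N12 at 110 > 100. N12 seizes.
  N12 sheds 110 L/s to N28: 110 each.
    N28: 40+110 = 150 > 110
Round 2 — N28 seizes.
  N28 sheds 150 L/s: no online neighbours, lost.
No further seizures.

90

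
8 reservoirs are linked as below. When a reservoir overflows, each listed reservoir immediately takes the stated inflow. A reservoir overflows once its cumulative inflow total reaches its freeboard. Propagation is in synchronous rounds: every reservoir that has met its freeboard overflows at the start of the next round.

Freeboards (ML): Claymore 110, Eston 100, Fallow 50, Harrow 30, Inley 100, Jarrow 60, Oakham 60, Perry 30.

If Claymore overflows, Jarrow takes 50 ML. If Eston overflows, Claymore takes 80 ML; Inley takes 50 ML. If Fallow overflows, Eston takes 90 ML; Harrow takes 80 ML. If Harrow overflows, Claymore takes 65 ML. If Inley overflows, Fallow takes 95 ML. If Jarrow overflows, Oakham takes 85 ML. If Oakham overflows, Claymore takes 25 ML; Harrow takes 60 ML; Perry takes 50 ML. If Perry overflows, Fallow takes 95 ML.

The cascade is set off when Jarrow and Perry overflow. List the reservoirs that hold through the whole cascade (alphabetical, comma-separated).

Round 1 — Jarrow, Perry overflow (initial).
  Fallow: +95 → 95 ≥ 50
  Oakham: +85 → 85 ≥ 60
Round 2 — Fallow, Oakham overflow.
  Claymore: +25 → 25 < 110
  Eston: +90 → 90 < 100
  Harrow: +80+60 → 140 ≥ 30
Round 3 — Harrow overflows.
  Claymore: +65 → 90 < 110
No further overflows.

Claymore, Eston, Inley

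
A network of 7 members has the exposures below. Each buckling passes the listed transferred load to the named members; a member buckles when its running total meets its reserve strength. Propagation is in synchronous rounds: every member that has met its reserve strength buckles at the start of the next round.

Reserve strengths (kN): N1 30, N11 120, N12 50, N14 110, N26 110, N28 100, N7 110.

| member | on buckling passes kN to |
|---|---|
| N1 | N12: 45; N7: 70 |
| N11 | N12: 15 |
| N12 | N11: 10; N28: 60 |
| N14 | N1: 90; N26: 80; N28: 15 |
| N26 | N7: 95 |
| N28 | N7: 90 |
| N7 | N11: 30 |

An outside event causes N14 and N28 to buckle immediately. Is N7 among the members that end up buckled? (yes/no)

Round 1 — N14, N28 buckle (initial).
  N1: +90 → 90 ≥ 30
  N26: +80 → 80 < 110
  N7: +90 → 90 < 110
Round 2 — N1 buckles.
  N12: +45 → 45 < 50
  N7: +70 → 160 ≥ 110
Round 3 — N7 buckles.
  N11: +30 → 30 < 120
No further bucklings.

yes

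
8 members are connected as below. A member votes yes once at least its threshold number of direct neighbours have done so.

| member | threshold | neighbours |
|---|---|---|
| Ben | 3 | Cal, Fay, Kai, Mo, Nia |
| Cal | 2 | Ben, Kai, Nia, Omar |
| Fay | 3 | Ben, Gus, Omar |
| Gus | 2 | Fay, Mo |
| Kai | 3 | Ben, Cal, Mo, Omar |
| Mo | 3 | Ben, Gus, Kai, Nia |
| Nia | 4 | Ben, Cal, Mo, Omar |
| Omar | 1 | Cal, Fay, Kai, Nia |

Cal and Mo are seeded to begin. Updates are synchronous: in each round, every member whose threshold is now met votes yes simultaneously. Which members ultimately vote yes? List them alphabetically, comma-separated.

Ben, Cal, Kai, Mo, Nia, Omar

Round 1 — Cal, Mo vote yes (initial).
Round 2 — checking thresholds:
  Ben: 2 of 5 neighbours < 3, not yet.
  Gus: 1 of 2 neighbours < 2, not yet.
  Kai: 2 of 4 neighbours < 3, not yet.
  Nia: 2 of 4 neighbours < 4, not yet.
  Omar: 1 of 4 neighbours ≥ 1, votes yes.
Round 3 — checking thresholds:
  Ben: 2 of 5 neighbours < 3, not yet.
  Fay: 1 of 3 neighbours < 3, not yet.
  Gus: 1 of 2 neighbours < 2, not yet.
  Kai: 3 of 4 neighbours ≥ 3, votes yes.
  Nia: 3 of 4 neighbours < 4, not yet.
Round 4 — checking thresholds:
  Ben: 3 of 5 neighbours ≥ 3, votes yes.
  Fay: 1 of 3 neighbours < 3, not yet.
  Gus: 1 of 2 neighbours < 2, not yet.
  Nia: 3 of 4 neighbours < 4, not yet.
Round 5 — checking thresholds:
  Fay: 2 of 3 neighbours < 3, not yet.
  Gus: 1 of 2 neighbours < 2, not yet.
  Nia: 4 of 4 neighbours ≥ 4, votes yes.
Round 6 — no new yes votes; cascade stops.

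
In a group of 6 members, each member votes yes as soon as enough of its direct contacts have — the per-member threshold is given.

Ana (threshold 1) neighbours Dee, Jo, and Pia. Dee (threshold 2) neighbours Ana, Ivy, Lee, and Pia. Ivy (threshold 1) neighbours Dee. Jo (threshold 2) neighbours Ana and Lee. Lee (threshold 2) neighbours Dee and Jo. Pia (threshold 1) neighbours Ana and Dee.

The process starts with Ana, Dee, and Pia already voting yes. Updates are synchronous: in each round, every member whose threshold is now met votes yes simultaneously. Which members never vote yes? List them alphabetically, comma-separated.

Jo, Lee

Round 1 — Ana, Dee, Pia vote yes (initial).
Round 2 — checking thresholds:
  Ivy: 1 of 1 neighbours ≥ 1, votes yes.
  Jo: 1 of 2 neighbours < 2, holds.
  Lee: 1 of 2 neighbours < 2, holds.
Round 3 — no new yes votes; cascade stops.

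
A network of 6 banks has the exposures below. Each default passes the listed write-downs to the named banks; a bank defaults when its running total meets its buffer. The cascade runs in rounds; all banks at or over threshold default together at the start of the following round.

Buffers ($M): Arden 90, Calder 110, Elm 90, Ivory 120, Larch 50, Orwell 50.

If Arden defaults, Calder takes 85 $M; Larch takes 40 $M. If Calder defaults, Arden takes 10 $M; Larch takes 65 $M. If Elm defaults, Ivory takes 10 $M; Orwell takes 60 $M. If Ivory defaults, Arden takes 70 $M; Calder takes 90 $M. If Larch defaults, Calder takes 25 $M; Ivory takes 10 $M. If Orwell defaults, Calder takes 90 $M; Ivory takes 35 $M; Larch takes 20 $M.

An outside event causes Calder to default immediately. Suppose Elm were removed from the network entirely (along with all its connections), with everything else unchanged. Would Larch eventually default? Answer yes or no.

yes

With Elm removed:
Round 1 — Calder defaults (initial).
  Arden: +10 → 10 < 90
  Larch: +65 → 65 ≥ 50
Round 2 — Larch defaults.
  Ivory: +10 → 10 < 120
No further defaults.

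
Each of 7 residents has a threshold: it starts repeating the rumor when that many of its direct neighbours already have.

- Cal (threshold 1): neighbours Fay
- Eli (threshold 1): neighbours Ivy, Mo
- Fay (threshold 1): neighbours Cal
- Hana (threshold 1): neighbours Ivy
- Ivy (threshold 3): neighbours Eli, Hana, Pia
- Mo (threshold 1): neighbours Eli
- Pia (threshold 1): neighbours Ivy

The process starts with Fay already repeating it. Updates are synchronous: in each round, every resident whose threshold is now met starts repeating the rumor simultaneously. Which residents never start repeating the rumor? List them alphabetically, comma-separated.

Eli, Hana, Ivy, Mo, Pia

Round 1 — Fay starts repeating the rumor (initial).
Round 2 — checking thresholds:
  Cal: 1 of 1 neighbours ≥ 1, starts repeating the rumor.
Round 3 — no new spreads; cascade stops.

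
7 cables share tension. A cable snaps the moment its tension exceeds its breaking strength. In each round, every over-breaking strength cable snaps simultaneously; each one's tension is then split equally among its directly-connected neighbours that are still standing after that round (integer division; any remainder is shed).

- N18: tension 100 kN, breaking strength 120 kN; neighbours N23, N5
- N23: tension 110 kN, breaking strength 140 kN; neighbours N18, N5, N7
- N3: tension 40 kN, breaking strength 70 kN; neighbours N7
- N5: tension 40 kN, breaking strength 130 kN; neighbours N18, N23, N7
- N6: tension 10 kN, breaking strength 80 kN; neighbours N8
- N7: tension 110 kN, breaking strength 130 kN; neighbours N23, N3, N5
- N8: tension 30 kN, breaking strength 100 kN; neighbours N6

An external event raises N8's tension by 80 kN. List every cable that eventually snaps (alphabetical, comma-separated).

Round 1 — N8 at 110 > 100. N8 snaps.
  N8 sheds 110 kN to N6: 110 each.
    N6: 10+110 = 120 > 80
Round 2 — N6 snaps.
  N6 sheds 120 kN: no online neighbours, lost.
No further breaks.

N6, N8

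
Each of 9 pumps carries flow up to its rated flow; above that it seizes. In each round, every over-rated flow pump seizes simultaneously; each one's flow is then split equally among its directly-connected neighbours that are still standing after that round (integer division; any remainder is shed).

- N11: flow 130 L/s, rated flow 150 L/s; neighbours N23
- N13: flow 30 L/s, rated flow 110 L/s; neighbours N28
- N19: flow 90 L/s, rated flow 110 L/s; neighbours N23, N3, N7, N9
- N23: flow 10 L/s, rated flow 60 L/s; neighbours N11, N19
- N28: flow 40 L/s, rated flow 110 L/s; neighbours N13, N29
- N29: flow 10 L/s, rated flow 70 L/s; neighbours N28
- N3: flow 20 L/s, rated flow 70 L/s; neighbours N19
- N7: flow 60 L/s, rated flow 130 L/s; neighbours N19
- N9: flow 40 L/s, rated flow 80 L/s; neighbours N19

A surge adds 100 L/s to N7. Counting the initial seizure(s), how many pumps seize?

Round 1 — N7 at 160 > 130. N7 seizes.
  N7 sheds 160 L/s to N19: 160 each.
    N19: 90+160 = 250 > 110
Round 2 — N19 seizes.
  N19 sheds 250 L/s to N23, N3, N9: 83 each (1 lost).
    N23: 10+83 = 93 > 60
    N3: 20+83 = 103 > 70
    N9: 40+83 = 123 > 80
Round 3 — N23, N3, N9 seize.
  N23 sheds 93 L/s to N11: 93 each.
    N11: 130+93 = 223 > 150
  N3 sheds 103 L/s: no online neighbours, lost.
  N9 sheds 123 L/s: no online neighbours, lost.
Round 4 — N11 seizes.
  N11 sheds 223 L/s: no online neighbours, lost.
No further seizures.

6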